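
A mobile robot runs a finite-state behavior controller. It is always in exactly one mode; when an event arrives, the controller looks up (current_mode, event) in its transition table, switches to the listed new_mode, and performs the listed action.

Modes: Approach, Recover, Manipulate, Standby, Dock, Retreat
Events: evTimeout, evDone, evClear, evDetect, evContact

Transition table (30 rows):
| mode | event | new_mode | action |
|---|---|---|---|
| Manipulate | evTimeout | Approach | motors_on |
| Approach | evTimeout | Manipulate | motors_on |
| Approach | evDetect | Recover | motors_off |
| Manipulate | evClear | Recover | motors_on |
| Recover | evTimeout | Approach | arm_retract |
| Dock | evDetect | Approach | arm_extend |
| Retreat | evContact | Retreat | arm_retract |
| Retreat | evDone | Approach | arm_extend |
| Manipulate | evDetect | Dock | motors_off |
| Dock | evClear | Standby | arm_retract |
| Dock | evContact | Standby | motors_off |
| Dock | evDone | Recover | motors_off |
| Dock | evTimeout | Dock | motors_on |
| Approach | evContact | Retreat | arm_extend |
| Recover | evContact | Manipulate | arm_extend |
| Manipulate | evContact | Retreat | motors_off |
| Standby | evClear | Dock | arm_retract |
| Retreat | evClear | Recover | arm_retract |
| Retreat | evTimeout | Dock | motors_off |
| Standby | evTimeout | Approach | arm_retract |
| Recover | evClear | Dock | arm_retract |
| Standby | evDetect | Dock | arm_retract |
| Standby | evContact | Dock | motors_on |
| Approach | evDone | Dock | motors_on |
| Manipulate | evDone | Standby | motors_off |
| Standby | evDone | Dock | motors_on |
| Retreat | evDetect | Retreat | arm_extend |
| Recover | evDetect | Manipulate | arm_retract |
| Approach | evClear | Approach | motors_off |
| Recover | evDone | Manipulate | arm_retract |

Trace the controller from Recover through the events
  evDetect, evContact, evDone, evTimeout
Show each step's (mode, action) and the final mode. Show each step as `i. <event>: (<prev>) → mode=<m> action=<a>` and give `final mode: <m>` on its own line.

1. evDetect: (Recover) → mode=Manipulate action=arm_retract
2. evContact: (Manipulate) → mode=Retreat action=motors_off
3. evDone: (Retreat) → mode=Approach action=arm_extend
4. evTimeout: (Approach) → mode=Manipulate action=motors_on

final mode: Manipulate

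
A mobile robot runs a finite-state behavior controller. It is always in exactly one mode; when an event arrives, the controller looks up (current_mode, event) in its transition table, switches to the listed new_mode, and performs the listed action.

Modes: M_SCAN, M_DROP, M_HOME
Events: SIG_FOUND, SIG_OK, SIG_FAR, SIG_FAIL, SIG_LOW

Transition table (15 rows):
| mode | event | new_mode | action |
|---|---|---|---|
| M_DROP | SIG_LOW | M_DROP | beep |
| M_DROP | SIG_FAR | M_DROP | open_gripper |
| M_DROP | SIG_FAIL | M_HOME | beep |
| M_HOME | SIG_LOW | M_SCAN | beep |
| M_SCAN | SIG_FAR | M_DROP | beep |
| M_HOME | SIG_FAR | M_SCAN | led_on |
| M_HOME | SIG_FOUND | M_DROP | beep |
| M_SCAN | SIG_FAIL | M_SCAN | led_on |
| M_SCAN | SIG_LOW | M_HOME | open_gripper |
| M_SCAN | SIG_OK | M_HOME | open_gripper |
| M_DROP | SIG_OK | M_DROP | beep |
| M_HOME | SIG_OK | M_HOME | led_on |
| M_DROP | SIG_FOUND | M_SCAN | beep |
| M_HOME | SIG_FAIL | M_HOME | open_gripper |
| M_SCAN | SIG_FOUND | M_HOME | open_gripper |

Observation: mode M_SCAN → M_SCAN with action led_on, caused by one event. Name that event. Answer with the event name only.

SIG_FAIL

try SIG_FOUND: (M_SCAN, SIG_FOUND) → (M_HOME, open_gripper)
try SIG_OK: (M_SCAN, SIG_OK) → (M_HOME, open_gripper)
try SIG_FAR: (M_SCAN, SIG_FAR) → (M_DROP, beep)
try SIG_FAIL: (M_SCAN, SIG_FAIL) → (M_SCAN, led_on)  ← matches
try SIG_LOW: (M_SCAN, SIG_LOW) → (M_HOME, open_gripper)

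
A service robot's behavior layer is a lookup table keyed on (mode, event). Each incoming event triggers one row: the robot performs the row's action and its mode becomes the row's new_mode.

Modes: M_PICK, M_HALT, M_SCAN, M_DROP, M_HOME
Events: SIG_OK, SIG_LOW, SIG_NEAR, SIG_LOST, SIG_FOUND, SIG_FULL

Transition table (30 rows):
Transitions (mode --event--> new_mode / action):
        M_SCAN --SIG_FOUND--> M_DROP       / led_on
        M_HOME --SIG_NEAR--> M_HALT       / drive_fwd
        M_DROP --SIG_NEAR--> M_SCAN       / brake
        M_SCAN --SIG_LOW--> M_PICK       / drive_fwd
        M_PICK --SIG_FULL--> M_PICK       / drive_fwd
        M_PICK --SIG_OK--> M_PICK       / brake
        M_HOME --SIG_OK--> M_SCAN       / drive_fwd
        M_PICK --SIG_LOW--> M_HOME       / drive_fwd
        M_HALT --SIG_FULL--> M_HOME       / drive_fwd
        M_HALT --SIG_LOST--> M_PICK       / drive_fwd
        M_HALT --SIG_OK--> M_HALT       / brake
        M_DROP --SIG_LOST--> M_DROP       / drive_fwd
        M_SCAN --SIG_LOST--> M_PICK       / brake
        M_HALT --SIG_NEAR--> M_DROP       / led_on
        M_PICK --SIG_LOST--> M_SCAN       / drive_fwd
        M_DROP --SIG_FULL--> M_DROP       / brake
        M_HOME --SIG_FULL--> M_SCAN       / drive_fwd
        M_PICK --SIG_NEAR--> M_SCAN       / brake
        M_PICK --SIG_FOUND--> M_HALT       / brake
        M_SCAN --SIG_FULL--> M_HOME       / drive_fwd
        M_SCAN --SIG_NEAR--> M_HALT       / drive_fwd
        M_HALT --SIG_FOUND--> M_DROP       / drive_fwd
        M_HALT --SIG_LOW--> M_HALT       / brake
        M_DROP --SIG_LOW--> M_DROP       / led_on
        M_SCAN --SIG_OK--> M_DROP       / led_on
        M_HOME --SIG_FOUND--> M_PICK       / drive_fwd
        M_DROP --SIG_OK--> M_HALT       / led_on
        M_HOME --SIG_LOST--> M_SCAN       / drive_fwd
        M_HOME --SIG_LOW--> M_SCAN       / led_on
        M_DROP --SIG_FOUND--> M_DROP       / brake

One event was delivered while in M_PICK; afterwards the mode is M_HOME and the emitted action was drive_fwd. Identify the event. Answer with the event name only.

try SIG_OK: (M_PICK, SIG_OK) → (M_PICK, brake)
try SIG_LOW: (M_PICK, SIG_LOW) → (M_HOME, drive_fwd)  ← matches
try SIG_NEAR: (M_PICK, SIG_NEAR) → (M_SCAN, brake)
try SIG_LOST: (M_PICK, SIG_LOST) → (M_SCAN, drive_fwd)
try SIG_FOUND: (M_PICK, SIG_FOUND) → (M_HALT, brake)
try SIG_FULL: (M_PICK, SIG_FULL) → (M_PICK, drive_fwd)

SIG_LOW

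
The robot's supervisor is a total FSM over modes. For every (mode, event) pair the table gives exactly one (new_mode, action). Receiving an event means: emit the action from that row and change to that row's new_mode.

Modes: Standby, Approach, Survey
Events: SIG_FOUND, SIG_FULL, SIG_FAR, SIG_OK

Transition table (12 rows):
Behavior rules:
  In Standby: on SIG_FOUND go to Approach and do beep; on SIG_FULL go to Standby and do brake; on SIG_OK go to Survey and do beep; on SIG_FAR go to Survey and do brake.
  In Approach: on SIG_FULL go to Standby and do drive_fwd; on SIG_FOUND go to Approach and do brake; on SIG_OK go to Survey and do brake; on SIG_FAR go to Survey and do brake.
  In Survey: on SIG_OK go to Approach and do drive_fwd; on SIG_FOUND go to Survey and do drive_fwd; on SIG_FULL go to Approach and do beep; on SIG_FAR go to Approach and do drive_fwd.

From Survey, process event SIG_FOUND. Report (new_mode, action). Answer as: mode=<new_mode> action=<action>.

current mode = Survey; filter table to that mode:
  (Survey, SIG_OK) → (Approach, drive_fwd)
  (Survey, SIG_FOUND) → (Survey, drive_fwd)  ← event matches
  (Survey, SIG_FULL) → (Approach, beep)
  (Survey, SIG_FAR) → (Approach, drive_fwd)
event = SIG_FOUND selects (Survey, drive_fwd)

mode=Survey action=drive_fwd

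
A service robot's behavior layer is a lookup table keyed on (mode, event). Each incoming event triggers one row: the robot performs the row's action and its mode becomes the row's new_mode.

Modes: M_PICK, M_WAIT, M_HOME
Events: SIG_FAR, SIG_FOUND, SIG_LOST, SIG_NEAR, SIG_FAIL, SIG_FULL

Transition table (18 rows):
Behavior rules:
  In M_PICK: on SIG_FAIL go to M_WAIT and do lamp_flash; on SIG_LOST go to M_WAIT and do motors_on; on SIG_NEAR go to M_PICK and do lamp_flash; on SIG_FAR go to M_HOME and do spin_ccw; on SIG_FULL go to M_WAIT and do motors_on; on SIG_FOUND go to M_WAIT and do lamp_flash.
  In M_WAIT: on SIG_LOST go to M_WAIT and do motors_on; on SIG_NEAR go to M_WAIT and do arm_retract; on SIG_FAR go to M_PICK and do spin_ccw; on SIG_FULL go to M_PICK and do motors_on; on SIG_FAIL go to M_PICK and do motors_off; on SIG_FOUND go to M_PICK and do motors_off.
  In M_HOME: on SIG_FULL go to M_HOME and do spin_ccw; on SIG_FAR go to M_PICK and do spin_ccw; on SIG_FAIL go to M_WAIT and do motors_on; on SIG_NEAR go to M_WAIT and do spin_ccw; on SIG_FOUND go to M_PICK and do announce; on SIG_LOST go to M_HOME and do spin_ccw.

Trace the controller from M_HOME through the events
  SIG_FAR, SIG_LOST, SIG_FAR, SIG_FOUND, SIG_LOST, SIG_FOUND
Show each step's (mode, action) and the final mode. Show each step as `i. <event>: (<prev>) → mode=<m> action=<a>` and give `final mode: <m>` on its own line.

final mode: M_PICK

1. SIG_FAR: (M_HOME) → mode=M_PICK action=spin_ccw
2. SIG_LOST: (M_PICK) → mode=M_WAIT action=motors_on
3. SIG_FAR: (M_WAIT) → mode=M_PICK action=spin_ccw
4. SIG_FOUND: (M_PICK) → mode=M_WAIT action=lamp_flash
5. SIG_LOST: (M_WAIT) → mode=M_WAIT action=motors_on
6. SIG_FOUND: (M_WAIT) → mode=M_PICK action=motors_off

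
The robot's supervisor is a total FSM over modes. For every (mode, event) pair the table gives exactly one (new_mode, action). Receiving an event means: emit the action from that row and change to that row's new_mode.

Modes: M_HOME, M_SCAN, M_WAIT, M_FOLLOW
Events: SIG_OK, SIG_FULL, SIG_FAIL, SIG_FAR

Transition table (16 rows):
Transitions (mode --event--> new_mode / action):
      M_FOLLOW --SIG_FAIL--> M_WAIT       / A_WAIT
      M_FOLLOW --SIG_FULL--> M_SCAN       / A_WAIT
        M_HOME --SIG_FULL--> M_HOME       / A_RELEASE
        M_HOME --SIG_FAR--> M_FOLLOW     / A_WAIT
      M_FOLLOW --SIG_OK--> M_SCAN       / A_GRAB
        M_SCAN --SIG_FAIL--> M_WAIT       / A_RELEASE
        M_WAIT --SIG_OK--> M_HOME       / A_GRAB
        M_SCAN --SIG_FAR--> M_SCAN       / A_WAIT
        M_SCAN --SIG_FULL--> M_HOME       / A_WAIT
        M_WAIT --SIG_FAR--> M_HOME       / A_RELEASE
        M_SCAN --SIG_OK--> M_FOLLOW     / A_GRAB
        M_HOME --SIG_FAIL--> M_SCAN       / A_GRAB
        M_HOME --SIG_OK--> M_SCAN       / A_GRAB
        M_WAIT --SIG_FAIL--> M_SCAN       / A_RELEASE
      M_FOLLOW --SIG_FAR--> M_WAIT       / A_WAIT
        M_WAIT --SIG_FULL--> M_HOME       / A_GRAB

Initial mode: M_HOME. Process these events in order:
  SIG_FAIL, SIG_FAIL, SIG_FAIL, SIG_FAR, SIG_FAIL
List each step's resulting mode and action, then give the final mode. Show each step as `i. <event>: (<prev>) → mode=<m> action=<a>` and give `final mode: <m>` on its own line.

1. SIG_FAIL: (M_HOME) → mode=M_SCAN action=A_GRAB
2. SIG_FAIL: (M_SCAN) → mode=M_WAIT action=A_RELEASE
3. SIG_FAIL: (M_WAIT) → mode=M_SCAN action=A_RELEASE
4. SIG_FAR: (M_SCAN) → mode=M_SCAN action=A_WAIT
5. SIG_FAIL: (M_SCAN) → mode=M_WAIT action=A_RELEASE

final mode: M_WAIT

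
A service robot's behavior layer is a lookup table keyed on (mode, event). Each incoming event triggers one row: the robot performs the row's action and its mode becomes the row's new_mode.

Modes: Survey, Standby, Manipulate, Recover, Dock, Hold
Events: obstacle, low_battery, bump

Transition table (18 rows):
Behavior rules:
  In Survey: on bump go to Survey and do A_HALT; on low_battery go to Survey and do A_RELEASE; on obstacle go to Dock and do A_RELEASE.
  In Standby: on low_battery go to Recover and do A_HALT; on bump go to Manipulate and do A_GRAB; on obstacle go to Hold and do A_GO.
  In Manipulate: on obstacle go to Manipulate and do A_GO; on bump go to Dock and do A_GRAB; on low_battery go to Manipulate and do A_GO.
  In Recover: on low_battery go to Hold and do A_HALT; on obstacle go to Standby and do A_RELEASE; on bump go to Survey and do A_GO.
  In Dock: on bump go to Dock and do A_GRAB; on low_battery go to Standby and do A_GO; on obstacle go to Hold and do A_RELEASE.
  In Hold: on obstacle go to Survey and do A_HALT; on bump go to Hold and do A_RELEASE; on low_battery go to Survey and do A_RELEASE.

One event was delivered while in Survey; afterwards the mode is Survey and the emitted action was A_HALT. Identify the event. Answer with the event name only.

bump

try obstacle: (Survey, obstacle) → (Dock, A_RELEASE)
try low_battery: (Survey, low_battery) → (Survey, A_RELEASE)
try bump: (Survey, bump) → (Survey, A_HALT)  ← matches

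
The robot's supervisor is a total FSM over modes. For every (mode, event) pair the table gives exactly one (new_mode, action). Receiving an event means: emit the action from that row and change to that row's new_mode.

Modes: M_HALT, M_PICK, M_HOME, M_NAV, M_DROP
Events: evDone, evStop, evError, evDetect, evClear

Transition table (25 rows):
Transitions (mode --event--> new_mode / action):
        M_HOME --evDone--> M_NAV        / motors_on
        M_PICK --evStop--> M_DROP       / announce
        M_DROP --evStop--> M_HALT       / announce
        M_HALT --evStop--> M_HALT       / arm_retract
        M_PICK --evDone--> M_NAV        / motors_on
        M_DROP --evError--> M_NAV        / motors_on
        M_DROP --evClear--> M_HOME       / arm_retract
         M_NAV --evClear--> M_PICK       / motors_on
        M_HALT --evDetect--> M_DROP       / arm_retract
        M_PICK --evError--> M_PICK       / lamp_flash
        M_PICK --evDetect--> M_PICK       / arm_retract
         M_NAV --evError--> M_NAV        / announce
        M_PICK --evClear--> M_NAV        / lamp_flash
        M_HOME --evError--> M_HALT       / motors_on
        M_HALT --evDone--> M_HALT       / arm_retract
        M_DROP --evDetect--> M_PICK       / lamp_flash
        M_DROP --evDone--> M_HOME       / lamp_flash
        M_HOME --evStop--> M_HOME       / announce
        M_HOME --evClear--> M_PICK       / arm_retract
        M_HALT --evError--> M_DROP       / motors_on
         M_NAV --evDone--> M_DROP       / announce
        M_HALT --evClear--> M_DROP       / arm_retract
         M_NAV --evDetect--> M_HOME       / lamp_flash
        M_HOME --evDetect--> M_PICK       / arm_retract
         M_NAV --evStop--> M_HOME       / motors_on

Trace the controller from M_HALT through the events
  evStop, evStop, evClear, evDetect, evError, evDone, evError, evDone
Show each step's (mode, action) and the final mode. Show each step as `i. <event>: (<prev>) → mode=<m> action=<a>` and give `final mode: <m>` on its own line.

1. evStop: (M_HALT) → mode=M_HALT action=arm_retract
2. evStop: (M_HALT) → mode=M_HALT action=arm_retract
3. evClear: (M_HALT) → mode=M_DROP action=arm_retract
4. evDetect: (M_DROP) → mode=M_PICK action=lamp_flash
5. evError: (M_PICK) → mode=M_PICK action=lamp_flash
6. evDone: (M_PICK) → mode=M_NAV action=motors_on
7. evError: (M_NAV) → mode=M_NAV action=announce
8. evDone: (M_NAV) → mode=M_DROP action=announce

final mode: M_DROP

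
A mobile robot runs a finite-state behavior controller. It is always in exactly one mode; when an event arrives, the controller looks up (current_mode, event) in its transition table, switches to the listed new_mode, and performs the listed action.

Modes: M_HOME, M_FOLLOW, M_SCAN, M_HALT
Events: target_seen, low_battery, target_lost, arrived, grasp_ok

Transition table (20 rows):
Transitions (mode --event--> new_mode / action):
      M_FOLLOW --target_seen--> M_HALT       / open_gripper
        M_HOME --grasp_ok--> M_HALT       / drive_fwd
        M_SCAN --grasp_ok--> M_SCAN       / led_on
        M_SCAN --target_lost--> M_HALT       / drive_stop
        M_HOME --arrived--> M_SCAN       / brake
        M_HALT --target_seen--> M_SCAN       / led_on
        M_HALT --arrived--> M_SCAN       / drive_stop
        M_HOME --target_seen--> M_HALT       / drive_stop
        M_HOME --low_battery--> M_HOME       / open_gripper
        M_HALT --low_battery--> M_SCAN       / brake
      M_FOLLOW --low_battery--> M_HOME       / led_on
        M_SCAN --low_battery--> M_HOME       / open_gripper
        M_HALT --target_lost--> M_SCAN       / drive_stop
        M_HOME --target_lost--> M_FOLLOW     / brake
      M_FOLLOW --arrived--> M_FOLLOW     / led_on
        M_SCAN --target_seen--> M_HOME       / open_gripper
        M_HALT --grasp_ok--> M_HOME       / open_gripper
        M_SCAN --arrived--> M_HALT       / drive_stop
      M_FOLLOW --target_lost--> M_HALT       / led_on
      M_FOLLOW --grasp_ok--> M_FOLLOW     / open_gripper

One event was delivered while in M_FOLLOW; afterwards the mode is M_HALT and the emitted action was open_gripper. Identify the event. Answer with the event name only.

try target_seen: (M_FOLLOW, target_seen) → (M_HALT, open_gripper)  ← matches
try low_battery: (M_FOLLOW, low_battery) → (M_HOME, led_on)
try target_lost: (M_FOLLOW, target_lost) → (M_HALT, led_on)
try arrived: (M_FOLLOW, arrived) → (M_FOLLOW, led_on)
try grasp_ok: (M_FOLLOW, grasp_ok) → (M_FOLLOW, open_gripper)

target_seen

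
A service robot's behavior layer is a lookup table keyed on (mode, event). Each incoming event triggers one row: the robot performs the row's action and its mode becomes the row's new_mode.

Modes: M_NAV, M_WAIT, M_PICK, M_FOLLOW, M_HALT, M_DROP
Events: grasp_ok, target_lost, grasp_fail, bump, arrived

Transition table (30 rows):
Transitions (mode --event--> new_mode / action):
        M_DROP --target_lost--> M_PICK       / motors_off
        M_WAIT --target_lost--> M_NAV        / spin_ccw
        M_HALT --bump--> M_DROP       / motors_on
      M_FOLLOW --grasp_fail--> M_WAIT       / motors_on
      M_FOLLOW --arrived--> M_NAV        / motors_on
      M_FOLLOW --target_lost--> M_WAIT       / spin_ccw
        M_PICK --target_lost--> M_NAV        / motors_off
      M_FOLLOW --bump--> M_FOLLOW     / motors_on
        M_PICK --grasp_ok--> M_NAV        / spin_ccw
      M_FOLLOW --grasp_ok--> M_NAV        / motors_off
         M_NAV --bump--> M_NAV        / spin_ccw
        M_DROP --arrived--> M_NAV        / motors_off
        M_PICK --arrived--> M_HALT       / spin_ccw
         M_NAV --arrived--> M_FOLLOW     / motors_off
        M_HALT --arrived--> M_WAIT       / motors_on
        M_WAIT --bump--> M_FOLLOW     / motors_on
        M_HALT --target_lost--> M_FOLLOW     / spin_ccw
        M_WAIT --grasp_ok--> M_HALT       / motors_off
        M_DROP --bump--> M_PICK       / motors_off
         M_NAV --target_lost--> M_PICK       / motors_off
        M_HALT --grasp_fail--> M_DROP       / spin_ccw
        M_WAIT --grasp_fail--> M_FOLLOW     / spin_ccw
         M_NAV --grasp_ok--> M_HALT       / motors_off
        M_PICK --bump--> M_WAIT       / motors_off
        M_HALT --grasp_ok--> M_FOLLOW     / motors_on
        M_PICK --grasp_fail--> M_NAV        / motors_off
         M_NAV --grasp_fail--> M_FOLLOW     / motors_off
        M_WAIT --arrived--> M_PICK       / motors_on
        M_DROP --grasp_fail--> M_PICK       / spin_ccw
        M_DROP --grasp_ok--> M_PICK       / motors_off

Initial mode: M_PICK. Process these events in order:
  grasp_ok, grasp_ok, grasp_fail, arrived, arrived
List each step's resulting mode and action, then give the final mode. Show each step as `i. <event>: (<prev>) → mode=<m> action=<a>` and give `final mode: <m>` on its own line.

final mode: M_FOLLOW

1. grasp_ok: (M_PICK) → mode=M_NAV action=spin_ccw
2. grasp_ok: (M_NAV) → mode=M_HALT action=motors_off
3. grasp_fail: (M_HALT) → mode=M_DROP action=spin_ccw
4. arrived: (M_DROP) → mode=M_NAV action=motors_off
5. arrived: (M_NAV) → mode=M_FOLLOW action=motors_off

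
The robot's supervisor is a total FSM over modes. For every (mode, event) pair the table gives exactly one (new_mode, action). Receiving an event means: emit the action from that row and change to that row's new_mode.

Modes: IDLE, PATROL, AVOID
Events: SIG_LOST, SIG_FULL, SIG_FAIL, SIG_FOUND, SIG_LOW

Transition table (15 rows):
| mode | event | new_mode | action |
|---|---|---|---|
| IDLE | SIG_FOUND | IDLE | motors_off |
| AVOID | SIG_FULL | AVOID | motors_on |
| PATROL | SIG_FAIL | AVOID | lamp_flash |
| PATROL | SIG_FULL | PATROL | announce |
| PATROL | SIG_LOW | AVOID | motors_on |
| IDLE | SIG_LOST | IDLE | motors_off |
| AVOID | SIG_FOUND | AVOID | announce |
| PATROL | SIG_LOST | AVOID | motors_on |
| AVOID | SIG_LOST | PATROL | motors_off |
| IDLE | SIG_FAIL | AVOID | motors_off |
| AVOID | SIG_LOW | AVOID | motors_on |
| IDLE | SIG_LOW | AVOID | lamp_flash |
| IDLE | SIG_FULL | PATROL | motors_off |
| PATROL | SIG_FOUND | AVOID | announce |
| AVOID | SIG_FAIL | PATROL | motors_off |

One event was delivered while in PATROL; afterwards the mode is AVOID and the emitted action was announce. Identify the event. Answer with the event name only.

try SIG_LOST: (PATROL, SIG_LOST) → (AVOID, motors_on)
try SIG_FULL: (PATROL, SIG_FULL) → (PATROL, announce)
try SIG_FAIL: (PATROL, SIG_FAIL) → (AVOID, lamp_flash)
try SIG_FOUND: (PATROL, SIG_FOUND) → (AVOID, announce)  ← matches
try SIG_LOW: (PATROL, SIG_LOW) → (AVOID, motors_on)

SIG_FOUND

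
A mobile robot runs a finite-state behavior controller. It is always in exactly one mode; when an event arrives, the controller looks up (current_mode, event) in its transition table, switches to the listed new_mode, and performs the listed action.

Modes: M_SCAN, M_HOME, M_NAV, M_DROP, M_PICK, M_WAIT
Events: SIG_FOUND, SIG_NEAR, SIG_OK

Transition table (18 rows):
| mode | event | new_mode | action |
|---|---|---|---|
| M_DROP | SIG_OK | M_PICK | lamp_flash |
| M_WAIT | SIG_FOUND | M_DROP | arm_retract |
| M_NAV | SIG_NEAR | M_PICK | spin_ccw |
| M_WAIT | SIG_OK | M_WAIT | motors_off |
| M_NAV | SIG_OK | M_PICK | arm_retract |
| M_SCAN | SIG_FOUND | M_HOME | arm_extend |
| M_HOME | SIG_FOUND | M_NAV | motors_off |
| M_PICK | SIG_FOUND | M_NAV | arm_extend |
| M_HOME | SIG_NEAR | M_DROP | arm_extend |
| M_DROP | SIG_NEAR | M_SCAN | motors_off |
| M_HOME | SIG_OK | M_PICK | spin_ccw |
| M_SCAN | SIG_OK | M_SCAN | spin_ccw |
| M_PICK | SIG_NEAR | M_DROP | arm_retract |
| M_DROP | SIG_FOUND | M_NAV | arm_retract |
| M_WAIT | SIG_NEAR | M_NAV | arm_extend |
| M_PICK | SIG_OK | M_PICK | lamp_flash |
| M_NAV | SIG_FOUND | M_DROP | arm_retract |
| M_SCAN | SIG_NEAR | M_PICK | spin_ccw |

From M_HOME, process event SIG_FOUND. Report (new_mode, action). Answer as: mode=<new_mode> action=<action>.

mode=M_NAV action=motors_off

current mode = M_HOME; filter table to that mode:
  (M_HOME, SIG_FOUND) → (M_NAV, motors_off)  ← event matches
  (M_HOME, SIG_NEAR) → (M_DROP, arm_extend)
  (M_HOME, SIG_OK) → (M_PICK, spin_ccw)
event = SIG_FOUND selects (M_NAV, motors_off)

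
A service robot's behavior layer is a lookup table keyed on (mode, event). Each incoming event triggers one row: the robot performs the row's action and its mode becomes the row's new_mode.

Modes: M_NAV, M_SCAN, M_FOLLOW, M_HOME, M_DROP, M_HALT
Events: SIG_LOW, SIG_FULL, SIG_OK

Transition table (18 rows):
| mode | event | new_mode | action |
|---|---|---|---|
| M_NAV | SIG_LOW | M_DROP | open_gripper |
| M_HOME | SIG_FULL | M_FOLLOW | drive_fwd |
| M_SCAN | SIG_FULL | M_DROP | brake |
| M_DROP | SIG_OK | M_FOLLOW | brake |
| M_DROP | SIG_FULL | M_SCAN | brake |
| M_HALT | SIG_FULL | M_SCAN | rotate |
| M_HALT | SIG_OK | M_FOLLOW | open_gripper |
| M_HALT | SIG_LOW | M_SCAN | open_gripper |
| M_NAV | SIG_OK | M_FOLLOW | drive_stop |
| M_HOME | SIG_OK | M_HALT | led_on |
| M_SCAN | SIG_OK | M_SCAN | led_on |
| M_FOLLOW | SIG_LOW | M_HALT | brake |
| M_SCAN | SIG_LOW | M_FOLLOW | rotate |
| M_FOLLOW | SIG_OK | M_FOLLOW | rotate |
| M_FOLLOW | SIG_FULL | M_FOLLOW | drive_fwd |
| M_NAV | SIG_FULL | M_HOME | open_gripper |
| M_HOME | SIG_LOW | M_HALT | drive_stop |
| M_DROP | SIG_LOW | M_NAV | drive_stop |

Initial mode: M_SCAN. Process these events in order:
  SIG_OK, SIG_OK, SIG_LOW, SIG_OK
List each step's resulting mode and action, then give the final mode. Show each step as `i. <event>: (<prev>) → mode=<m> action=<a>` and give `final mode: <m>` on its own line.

final mode: M_FOLLOW

1. SIG_OK: (M_SCAN) → mode=M_SCAN action=led_on
2. SIG_OK: (M_SCAN) → mode=M_SCAN action=led_on
3. SIG_LOW: (M_SCAN) → mode=M_FOLLOW action=rotate
4. SIG_OK: (M_FOLLOW) → mode=M_FOLLOW action=rotate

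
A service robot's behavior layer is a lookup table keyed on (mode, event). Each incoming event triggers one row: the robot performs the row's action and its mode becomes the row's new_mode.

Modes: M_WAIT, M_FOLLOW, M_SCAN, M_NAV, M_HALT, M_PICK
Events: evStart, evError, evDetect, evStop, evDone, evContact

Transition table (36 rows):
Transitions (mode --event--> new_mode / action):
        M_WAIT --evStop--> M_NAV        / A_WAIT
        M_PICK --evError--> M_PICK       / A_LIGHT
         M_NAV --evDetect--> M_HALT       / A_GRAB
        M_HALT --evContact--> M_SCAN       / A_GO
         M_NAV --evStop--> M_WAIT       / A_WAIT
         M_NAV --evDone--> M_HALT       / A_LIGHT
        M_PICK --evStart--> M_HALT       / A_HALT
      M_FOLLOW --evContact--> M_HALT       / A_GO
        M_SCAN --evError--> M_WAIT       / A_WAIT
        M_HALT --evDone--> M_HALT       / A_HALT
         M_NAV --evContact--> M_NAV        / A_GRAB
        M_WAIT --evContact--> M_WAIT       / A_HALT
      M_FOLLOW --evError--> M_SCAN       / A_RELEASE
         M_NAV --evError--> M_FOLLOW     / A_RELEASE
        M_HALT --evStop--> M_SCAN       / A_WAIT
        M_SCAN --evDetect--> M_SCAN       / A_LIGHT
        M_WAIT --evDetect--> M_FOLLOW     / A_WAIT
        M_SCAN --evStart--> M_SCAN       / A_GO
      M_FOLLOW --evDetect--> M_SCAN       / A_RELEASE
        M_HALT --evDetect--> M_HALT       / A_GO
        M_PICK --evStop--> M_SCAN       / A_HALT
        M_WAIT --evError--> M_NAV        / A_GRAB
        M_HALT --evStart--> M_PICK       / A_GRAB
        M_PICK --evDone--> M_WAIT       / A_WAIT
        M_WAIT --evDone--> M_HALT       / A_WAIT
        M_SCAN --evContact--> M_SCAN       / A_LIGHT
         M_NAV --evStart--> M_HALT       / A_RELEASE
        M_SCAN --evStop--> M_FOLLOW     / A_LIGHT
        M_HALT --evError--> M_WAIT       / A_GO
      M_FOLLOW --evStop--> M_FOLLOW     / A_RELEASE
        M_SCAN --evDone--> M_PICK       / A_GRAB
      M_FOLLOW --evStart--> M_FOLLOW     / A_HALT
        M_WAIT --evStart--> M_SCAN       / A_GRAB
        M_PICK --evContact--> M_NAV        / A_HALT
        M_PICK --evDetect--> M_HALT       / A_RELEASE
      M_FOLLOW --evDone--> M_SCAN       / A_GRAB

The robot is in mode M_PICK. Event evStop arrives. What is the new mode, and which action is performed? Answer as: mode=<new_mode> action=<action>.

mode=M_SCAN action=A_HALT

current mode = M_PICK; filter table to that mode:
  (M_PICK, evError) → (M_PICK, A_LIGHT)
  (M_PICK, evStart) → (M_HALT, A_HALT)
  (M_PICK, evStop) → (M_SCAN, A_HALT)  ← event matches
  (M_PICK, evDone) → (M_WAIT, A_WAIT)
  (M_PICK, evContact) → (M_NAV, A_HALT)
  (M_PICK, evDetect) → (M_HALT, A_RELEASE)
event = evStop selects (M_SCAN, A_HALT)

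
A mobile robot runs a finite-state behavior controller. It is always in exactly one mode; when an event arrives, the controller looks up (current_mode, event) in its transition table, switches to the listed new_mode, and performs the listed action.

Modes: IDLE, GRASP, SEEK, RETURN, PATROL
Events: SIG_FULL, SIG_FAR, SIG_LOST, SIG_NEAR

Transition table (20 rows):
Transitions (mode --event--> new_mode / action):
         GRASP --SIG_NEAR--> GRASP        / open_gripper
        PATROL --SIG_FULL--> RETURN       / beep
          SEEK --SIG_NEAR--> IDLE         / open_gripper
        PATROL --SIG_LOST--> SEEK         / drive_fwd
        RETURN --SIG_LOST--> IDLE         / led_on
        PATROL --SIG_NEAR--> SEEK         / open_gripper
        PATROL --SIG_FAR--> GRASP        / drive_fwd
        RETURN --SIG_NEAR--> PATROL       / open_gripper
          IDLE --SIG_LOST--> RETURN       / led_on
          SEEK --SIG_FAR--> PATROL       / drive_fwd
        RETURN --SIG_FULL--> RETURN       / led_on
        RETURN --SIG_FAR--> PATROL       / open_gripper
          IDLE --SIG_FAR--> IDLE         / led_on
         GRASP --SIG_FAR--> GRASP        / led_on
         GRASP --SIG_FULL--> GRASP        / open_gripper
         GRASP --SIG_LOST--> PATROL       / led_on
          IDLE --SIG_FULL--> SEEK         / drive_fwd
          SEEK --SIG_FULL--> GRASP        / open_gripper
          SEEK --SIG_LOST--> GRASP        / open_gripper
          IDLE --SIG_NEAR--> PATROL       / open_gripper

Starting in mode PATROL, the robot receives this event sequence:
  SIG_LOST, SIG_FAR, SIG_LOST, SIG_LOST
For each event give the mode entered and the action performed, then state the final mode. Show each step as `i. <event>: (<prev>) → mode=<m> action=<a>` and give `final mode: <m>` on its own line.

1. SIG_LOST: (PATROL) → mode=SEEK action=drive_fwd
2. SIG_FAR: (SEEK) → mode=PATROL action=drive_fwd
3. SIG_LOST: (PATROL) → mode=SEEK action=drive_fwd
4. SIG_LOST: (SEEK) → mode=GRASP action=open_gripper

final mode: GRASP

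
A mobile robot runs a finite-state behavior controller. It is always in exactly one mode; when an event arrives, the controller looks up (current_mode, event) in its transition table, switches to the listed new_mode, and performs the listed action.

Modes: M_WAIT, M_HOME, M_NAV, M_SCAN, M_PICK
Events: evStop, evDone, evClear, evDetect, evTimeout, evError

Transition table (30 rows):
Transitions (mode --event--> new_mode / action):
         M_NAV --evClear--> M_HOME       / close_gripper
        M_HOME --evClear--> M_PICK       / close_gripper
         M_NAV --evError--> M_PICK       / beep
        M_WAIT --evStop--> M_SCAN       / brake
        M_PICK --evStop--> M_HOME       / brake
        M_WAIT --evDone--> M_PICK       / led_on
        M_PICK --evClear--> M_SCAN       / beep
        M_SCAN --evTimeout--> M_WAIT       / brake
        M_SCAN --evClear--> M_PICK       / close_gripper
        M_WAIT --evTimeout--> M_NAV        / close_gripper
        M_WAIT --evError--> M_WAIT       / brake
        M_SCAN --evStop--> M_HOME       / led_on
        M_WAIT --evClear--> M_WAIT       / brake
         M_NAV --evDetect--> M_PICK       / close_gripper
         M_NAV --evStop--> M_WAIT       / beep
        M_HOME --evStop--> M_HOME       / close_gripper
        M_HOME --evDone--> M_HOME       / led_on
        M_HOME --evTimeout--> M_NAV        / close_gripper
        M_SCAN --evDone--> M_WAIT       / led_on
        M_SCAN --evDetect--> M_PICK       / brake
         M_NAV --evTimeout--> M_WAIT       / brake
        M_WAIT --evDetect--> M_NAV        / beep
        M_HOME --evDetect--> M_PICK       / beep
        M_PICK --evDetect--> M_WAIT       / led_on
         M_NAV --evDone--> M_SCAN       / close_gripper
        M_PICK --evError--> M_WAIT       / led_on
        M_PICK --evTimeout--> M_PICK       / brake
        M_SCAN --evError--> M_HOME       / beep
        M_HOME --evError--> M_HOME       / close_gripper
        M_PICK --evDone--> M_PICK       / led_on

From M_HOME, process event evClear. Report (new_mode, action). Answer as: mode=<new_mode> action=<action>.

mode=M_PICK action=close_gripper

current mode = M_HOME; filter table to that mode:
  (M_HOME, evClear) → (M_PICK, close_gripper)  ← event matches
  (M_HOME, evStop) → (M_HOME, close_gripper)
  (M_HOME, evDone) → (M_HOME, led_on)
  (M_HOME, evTimeout) → (M_NAV, close_gripper)
  (M_HOME, evDetect) → (M_PICK, beep)
  (M_HOME, evError) → (M_HOME, close_gripper)
event = evClear selects (M_PICK, close_gripper)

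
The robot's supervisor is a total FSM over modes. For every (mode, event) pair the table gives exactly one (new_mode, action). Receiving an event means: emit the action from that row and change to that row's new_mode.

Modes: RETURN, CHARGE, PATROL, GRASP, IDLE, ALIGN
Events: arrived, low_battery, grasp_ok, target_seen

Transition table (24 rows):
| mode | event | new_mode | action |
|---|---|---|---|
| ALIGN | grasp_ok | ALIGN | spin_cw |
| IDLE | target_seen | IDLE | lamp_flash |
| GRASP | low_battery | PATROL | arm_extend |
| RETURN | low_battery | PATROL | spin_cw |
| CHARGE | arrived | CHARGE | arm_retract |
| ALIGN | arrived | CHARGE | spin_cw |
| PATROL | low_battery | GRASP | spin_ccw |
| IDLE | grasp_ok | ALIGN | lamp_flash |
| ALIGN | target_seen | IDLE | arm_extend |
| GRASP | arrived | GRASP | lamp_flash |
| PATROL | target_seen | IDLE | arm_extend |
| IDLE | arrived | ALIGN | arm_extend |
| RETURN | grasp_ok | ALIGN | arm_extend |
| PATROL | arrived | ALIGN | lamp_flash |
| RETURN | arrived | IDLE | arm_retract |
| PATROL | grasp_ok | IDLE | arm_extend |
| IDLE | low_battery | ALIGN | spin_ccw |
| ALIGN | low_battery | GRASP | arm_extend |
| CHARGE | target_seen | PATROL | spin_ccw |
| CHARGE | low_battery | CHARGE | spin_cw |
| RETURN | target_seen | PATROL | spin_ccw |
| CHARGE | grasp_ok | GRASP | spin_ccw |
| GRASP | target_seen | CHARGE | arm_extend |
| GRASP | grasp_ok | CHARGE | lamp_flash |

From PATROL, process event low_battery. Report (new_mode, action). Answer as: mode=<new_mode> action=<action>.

current mode = PATROL; filter table to that mode:
  (PATROL, low_battery) → (GRASP, spin_ccw)  ← event matches
  (PATROL, target_seen) → (IDLE, arm_extend)
  (PATROL, arrived) → (ALIGN, lamp_flash)
  (PATROL, grasp_ok) → (IDLE, arm_extend)
event = low_battery selects (GRASP, spin_ccw)

mode=GRASP action=spin_ccw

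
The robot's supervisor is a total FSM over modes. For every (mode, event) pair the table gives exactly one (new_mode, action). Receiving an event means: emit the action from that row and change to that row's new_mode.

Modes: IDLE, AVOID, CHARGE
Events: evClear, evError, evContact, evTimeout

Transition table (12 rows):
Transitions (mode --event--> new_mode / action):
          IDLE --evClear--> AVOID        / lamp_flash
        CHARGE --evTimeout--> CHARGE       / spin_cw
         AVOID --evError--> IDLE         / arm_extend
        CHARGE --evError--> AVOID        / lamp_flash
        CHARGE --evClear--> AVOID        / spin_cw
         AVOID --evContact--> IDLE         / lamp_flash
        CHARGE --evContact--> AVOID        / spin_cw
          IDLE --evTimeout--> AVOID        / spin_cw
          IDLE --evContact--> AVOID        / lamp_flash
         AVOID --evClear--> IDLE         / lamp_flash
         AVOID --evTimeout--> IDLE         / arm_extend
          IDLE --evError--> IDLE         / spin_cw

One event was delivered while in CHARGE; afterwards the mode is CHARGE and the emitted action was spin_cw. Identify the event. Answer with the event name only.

try evClear: (CHARGE, evClear) → (AVOID, spin_cw)
try evError: (CHARGE, evError) → (AVOID, lamp_flash)
try evContact: (CHARGE, evContact) → (AVOID, spin_cw)
try evTimeout: (CHARGE, evTimeout) → (CHARGE, spin_cw)  ← matches

evTimeout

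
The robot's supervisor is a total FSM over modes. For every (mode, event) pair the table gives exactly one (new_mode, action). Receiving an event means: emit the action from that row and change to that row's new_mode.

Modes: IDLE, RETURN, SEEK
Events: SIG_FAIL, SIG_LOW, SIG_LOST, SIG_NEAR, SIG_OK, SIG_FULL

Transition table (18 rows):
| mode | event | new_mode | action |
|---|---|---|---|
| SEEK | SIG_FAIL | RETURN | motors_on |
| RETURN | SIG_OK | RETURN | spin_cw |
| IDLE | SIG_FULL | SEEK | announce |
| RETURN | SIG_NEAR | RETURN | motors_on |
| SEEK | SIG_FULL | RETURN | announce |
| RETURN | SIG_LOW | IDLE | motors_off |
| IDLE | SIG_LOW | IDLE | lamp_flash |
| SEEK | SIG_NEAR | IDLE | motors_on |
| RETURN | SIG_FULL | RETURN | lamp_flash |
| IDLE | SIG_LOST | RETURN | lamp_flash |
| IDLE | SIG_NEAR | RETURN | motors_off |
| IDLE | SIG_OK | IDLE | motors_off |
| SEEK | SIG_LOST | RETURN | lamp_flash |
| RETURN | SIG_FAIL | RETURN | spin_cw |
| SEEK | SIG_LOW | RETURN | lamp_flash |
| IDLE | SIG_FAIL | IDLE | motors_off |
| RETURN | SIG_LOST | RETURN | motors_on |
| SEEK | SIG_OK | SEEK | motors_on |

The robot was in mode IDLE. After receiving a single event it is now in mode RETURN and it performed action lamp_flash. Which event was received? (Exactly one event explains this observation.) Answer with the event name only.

SIG_LOST

try SIG_FAIL: (IDLE, SIG_FAIL) → (IDLE, motors_off)
try SIG_LOW: (IDLE, SIG_LOW) → (IDLE, lamp_flash)
try SIG_LOST: (IDLE, SIG_LOST) → (RETURN, lamp_flash)  ← matches
try SIG_NEAR: (IDLE, SIG_NEAR) → (RETURN, motors_off)
try SIG_OK: (IDLE, SIG_OK) → (IDLE, motors_off)
try SIG_FULL: (IDLE, SIG_FULL) → (SEEK, announce)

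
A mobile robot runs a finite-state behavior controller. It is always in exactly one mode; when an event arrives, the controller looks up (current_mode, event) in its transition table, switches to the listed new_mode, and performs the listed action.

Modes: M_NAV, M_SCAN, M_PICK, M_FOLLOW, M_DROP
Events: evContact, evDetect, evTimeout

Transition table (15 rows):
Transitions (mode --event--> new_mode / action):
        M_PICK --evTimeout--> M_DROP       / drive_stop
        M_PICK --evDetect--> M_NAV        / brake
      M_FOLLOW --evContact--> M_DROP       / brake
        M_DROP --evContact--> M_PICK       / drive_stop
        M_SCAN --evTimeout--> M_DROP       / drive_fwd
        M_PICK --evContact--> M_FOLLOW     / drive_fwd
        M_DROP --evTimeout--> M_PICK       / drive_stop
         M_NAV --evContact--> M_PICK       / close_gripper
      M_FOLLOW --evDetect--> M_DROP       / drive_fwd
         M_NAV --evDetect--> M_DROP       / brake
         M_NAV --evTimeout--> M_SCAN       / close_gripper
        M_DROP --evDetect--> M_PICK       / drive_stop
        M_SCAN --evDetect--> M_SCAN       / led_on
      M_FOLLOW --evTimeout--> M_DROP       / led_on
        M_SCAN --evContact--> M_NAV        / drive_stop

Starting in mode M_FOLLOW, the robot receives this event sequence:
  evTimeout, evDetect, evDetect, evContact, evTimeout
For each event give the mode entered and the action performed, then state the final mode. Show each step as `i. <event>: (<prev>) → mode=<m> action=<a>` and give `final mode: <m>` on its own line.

final mode: M_DROP

1. evTimeout: (M_FOLLOW) → mode=M_DROP action=led_on
2. evDetect: (M_DROP) → mode=M_PICK action=drive_stop
3. evDetect: (M_PICK) → mode=M_NAV action=brake
4. evContact: (M_NAV) → mode=M_PICK action=close_gripper
5. evTimeout: (M_PICK) → mode=M_DROP action=drive_stop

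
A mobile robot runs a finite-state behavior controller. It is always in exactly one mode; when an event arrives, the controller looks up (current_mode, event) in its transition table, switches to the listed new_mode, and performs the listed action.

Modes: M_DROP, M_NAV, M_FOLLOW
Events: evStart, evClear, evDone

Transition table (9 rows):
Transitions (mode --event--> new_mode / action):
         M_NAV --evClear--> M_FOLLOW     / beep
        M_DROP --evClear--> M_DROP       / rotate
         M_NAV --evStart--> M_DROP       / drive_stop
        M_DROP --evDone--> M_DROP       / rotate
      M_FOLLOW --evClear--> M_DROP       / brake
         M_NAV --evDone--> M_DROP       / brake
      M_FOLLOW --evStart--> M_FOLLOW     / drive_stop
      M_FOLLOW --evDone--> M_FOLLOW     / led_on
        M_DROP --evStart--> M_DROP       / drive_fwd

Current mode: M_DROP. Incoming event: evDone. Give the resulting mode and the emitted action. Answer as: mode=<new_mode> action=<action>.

mode=M_DROP action=rotate

current mode = M_DROP; filter table to that mode:
  (M_DROP, evClear) → (M_DROP, rotate)
  (M_DROP, evDone) → (M_DROP, rotate)  ← event matches
  (M_DROP, evStart) → (M_DROP, drive_fwd)
event = evDone selects (M_DROP, rotate)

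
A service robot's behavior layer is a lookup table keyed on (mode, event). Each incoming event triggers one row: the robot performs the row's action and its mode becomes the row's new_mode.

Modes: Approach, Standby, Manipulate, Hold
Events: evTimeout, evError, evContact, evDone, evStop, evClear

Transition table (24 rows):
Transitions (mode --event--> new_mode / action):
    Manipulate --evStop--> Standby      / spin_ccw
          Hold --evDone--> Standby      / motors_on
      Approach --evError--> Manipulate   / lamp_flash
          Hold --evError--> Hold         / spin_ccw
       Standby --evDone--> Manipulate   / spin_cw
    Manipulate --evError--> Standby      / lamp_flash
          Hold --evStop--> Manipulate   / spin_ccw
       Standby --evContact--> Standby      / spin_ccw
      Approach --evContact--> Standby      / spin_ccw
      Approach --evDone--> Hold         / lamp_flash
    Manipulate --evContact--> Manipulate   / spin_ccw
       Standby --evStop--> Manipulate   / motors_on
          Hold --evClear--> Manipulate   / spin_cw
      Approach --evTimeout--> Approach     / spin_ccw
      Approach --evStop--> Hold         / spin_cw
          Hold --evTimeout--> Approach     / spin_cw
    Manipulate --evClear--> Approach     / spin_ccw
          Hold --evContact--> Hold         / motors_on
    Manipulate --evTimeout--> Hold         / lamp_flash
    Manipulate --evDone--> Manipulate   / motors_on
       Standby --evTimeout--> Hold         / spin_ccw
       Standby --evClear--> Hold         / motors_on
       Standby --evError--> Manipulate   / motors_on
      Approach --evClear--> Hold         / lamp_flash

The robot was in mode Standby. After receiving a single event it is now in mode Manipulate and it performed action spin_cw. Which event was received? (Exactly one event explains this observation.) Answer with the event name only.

try evTimeout: (Standby, evTimeout) → (Hold, spin_ccw)
try evError: (Standby, evError) → (Manipulate, motors_on)
try evContact: (Standby, evContact) → (Standby, spin_ccw)
try evDone: (Standby, evDone) → (Manipulate, spin_cw)  ← matches
try evStop: (Standby, evStop) → (Manipulate, motors_on)
try evClear: (Standby, evClear) → (Hold, motors_on)

evDone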